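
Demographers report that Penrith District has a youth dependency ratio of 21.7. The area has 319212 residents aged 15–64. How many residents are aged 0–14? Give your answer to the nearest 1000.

Youth dependency ratio = youth / working-age × 100
21.7 = Y / 319212 × 100
⇒ 69000

Aged 0–14: 69000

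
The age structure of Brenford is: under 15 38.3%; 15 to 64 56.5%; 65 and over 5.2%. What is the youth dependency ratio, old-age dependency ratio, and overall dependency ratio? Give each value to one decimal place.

Youth dependency ratio: 67.8
Old-age dependency ratio: 9.2
Total dependency ratio: 77.0

Youth dependency ratio = 38.3 / 56.5 × 100 = 67.8
Old-age dependency ratio = 5.2 / 56.5 × 100 = 9.2
Total dependency ratio = (38.3 + 5.2) / 56.5 × 100 = 43.5 / 56.5 × 100 = 77.0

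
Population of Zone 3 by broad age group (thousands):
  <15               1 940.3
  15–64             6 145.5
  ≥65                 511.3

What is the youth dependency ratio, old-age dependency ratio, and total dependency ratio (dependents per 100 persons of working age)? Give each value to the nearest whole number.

Youth dependency ratio = 1 940.3 / 6 145.5 × 100 = 32
Old-age dependency ratio = 511.3 / 6 145.5 × 100 = 8
Total dependency ratio = (1 940.3 + 511.3) / 6 145.5 × 100 = 2 451.6 / 6 145.5 × 100 = 40

Youth dependency ratio: 32
Old-age dependency ratio: 8
Total dependency ratio: 40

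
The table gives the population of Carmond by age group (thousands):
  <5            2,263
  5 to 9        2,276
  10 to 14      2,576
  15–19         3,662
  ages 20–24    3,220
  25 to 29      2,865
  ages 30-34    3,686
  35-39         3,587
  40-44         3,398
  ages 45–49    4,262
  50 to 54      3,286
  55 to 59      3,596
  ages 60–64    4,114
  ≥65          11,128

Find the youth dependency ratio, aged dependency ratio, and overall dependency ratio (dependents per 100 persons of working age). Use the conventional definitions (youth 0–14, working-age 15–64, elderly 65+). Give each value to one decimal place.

Youth dependency ratio: 19.9
Old-age dependency ratio: 31.2
Total dependency ratio: 51.1

0–14: 2,263 + 2,276 + 2,576 = 7,115
15–64: 3,662 + 3,220 + 2,865 + 3,686 + 3,587 + 3,398 + 4,262 + 3,286 + 3,596 + 4,114 = 35,676
65+: 11,128
Youth dependency ratio = 7,115 / 35,676 × 100 = 19.9
Old-age dependency ratio = 11,128 / 35,676 × 100 = 31.2
Total dependency ratio = (7,115 + 11,128) / 35,676 × 100 = 18,243 / 35,676 × 100 = 51.1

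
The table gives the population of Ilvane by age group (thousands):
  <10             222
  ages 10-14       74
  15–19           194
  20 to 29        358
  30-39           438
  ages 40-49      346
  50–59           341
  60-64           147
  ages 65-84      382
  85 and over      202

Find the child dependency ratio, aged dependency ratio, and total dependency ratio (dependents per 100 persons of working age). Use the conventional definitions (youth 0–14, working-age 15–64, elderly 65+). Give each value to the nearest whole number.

Youth dependency ratio: 16
Old-age dependency ratio: 32
Total dependency ratio: 48

0–14: 222 + 74 = 296
15–64: 194 + 358 + 438 + 346 + 341 + 147 = 1,824
65+: 382 + 202 = 584
Youth dependency ratio = 296 / 1,824 × 100 = 16
Old-age dependency ratio = 584 / 1,824 × 100 = 32
Total dependency ratio = (296 + 584) / 1,824 × 100 = 880 / 1,824 × 100 = 48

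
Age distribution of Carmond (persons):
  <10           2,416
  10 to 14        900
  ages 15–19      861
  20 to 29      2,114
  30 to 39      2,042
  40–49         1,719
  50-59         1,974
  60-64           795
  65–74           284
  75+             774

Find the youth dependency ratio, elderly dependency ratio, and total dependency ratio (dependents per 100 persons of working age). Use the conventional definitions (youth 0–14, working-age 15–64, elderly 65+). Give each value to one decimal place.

Youth dependency ratio: 34.9
Old-age dependency ratio: 11.1
Total dependency ratio: 46.0

0–14: 2,416 + 900 = 3,316
15–64: 861 + 2,114 + 2,042 + 1,719 + 1,974 + 795 = 9,505
65+: 284 + 774 = 1,058
Youth dependency ratio = 3,316 / 9,505 × 100 = 34.9
Old-age dependency ratio = 1,058 / 9,505 × 100 = 11.1
Total dependency ratio = (3,316 + 1,058) / 9,505 × 100 = 4,374 / 9,505 × 100 = 46.0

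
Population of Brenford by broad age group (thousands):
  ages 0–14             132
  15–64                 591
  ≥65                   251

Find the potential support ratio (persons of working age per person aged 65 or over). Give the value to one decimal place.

Potential support ratio: 2.4

Potential support ratio = 591 / 251 = 2.4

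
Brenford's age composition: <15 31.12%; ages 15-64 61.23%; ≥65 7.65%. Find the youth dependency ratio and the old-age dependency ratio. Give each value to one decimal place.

Youth dependency ratio = 31.12 / 61.23 × 100 = 50.8
Old-age dependency ratio = 7.65 / 61.23 × 100 = 12.5

Youth dependency ratio: 50.8
Old-age dependency ratio: 12.5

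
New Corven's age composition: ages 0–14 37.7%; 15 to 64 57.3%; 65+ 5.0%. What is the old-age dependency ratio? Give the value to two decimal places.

Old-age dependency ratio: 8.73

Old-age dependency ratio = 5.0 / 57.3 × 100 = 8.73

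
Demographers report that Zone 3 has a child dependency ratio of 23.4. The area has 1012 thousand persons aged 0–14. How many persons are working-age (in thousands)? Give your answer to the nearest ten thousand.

Youth dependency ratio = youth / working-age × 100
23.4 = 1012 / W × 100
⇒ 4320

Working-age: 4320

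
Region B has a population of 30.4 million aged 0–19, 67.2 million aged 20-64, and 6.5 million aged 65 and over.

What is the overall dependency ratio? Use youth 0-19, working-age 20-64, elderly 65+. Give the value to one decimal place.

Total dependency ratio: 54.9

Total dependency ratio = (30.4 + 6.5) / 67.2 × 100 = 36.9 / 67.2 × 100 = 54.9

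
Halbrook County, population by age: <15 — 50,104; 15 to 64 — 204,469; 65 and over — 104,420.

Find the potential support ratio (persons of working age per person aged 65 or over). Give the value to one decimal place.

Potential support ratio: 2.0

Potential support ratio = 204,469 / 104,420 = 2.0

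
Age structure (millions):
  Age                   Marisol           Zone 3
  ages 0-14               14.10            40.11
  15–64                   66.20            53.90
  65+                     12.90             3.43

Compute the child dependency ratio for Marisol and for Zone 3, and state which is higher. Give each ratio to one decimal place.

Marisol: 21.3
Zone 3: 74.4
Higher: Zone 3

Marisol: 14.10 / 66.20 × 100 = 21.3
Zone 3: 40.11 / 53.90 × 100 = 74.4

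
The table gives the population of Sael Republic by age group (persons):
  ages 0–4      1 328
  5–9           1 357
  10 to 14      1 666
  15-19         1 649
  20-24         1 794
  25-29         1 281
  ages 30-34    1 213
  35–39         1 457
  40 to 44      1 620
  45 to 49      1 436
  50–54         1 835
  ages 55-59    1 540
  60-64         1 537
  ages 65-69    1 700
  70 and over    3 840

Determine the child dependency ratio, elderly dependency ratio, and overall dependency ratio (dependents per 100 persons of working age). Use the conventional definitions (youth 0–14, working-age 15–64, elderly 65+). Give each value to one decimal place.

0–14: 1 328 + 1 357 + 1 666 = 4 351
15–64: 1 649 + 1 794 + 1 281 + 1 213 + 1 457 + 1 620 + 1 436 + 1 835 + 1 540 + 1 537 = 15 362
65+: 1 700 + 3 840 = 5 540
Youth dependency ratio = 4 351 / 15 362 × 100 = 28.3
Old-age dependency ratio = 5 540 / 15 362 × 100 = 36.1
Total dependency ratio = (4 351 + 5 540) / 15 362 × 100 = 9 891 / 15 362 × 100 = 64.4

Youth dependency ratio: 28.3
Old-age dependency ratio: 36.1
Total dependency ratio: 64.4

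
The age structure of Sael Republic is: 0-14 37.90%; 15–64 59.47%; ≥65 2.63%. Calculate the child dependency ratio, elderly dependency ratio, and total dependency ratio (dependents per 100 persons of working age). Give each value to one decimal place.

Youth dependency ratio: 63.7
Old-age dependency ratio: 4.4
Total dependency ratio: 68.2

Youth dependency ratio = 37.90 / 59.47 × 100 = 63.7
Old-age dependency ratio = 2.63 / 59.47 × 100 = 4.4
Total dependency ratio = (37.90 + 2.63) / 59.47 × 100 = 40.53 / 59.47 × 100 = 68.2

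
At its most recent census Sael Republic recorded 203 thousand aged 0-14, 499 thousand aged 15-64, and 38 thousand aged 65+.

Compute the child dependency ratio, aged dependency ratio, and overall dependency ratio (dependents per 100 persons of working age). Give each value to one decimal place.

Youth dependency ratio = 203 / 499 × 100 = 40.7
Old-age dependency ratio = 38 / 499 × 100 = 7.6
Total dependency ratio = (203 + 38) / 499 × 100 = 241 / 499 × 100 = 48.3

Youth dependency ratio: 40.7
Old-age dependency ratio: 7.6
Total dependency ratio: 48.3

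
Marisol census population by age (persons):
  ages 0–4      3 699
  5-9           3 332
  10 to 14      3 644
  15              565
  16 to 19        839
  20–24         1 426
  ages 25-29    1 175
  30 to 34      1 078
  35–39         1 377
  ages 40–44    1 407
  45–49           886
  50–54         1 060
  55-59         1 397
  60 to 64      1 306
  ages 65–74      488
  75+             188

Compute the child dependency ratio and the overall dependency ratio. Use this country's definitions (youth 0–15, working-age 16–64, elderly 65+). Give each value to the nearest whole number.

Youth dependency ratio: 94
Total dependency ratio: 100

0–15: 3 699 + 3 332 + 3 644 + 565 = 11 240
16–64: 839 + 1 426 + 1 175 + 1 078 + 1 377 + 1 407 + 886 + 1 060 + 1 397 + 1 306 = 11 951
65+: 488 + 188 = 676
Youth dependency ratio = 11 240 / 11 951 × 100 = 94
Total dependency ratio = (11 240 + 676) / 11 951 × 100 = 11 916 / 11 951 × 100 = 100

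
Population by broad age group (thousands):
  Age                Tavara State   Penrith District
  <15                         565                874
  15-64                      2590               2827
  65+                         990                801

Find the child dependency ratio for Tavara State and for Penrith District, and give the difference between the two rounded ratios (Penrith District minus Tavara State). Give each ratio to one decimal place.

Tavara State: 565 / 2590 × 100 = 21.8
Penrith District: 874 / 2827 × 100 = 30.9

Tavara State: 21.8
Penrith District: 30.9
Difference: +9.1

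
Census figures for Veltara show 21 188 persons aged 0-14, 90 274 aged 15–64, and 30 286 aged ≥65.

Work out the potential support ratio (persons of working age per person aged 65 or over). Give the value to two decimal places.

Potential support ratio: 2.98

Potential support ratio = 90 274 / 30 286 = 2.98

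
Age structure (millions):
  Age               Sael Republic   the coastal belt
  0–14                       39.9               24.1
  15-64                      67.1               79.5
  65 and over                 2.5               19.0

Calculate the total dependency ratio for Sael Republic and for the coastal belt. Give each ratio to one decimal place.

Sael Republic: 63.2
the coastal belt: 54.2

Sael Republic: (39.9 + 2.5) / 67.1 × 100 = 42.4 / 67.1 × 100 = 63.2
the coastal belt: (24.1 + 19.0) / 79.5 × 100 = 43.1 / 79.5 × 100 = 54.2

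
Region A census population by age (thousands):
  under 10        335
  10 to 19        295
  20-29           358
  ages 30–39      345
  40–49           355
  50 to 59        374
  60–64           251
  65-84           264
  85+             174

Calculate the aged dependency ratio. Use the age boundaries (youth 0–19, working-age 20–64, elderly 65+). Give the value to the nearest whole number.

Old-age dependency ratio: 26

0–19: 335 + 295 = 630
20–64: 358 + 345 + 355 + 374 + 251 = 1,683
65+: 264 + 174 = 438
Old-age dependency ratio = 438 / 1,683 × 100 = 26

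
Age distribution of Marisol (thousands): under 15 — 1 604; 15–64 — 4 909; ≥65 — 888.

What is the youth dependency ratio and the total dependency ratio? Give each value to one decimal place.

Youth dependency ratio: 32.7
Total dependency ratio: 50.8

Youth dependency ratio = 1 604 / 4 909 × 100 = 32.7
Total dependency ratio = (1 604 + 888) / 4 909 × 100 = 2 492 / 4 909 × 100 = 50.8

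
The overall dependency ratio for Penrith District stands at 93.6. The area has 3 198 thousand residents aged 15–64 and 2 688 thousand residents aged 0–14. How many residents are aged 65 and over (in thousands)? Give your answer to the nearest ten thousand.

Aged 65 and over: 310

Total dependency ratio = (youth + elderly) / working-age × 100
93.6 = (2 688 + E) / 3 198 × 100
⇒ 310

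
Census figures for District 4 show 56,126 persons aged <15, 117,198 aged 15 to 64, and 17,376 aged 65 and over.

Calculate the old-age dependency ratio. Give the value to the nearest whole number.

Old-age dependency ratio = 17,376 / 117,198 × 100 = 15

Old-age dependency ratio: 15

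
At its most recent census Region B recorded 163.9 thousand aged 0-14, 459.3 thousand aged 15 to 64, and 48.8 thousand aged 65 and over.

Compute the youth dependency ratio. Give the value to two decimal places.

Youth dependency ratio: 35.68

Youth dependency ratio = 163.9 / 459.3 × 100 = 35.68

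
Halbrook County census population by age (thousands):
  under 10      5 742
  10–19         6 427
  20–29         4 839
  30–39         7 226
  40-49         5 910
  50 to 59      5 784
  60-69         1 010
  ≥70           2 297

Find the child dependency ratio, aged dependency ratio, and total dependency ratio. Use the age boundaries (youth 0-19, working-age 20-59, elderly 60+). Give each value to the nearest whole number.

Youth dependency ratio: 51
Old-age dependency ratio: 14
Total dependency ratio: 65

0–19: 5 742 + 6 427 = 12 169
20–59: 4 839 + 7 226 + 5 910 + 5 784 = 23 759
60+: 1 010 + 2 297 = 3 307
Youth dependency ratio = 12 169 / 23 759 × 100 = 51
Old-age dependency ratio = 3 307 / 23 759 × 100 = 14
Total dependency ratio = (12 169 + 3 307) / 23 759 × 100 = 15 476 / 23 759 × 100 = 65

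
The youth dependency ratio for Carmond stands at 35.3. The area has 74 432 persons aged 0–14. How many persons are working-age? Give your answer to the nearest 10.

Working-age: 210 860

Youth dependency ratio = youth / working-age × 100
35.3 = 74 432 / W × 100
⇒ 210 860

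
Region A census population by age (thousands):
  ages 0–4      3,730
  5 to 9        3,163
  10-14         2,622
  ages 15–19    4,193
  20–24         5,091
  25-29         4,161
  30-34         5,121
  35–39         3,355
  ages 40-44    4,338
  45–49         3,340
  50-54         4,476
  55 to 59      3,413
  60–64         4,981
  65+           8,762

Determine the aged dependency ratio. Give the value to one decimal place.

0–14: 3,730 + 3,163 + 2,622 = 9,515
15–64: 4,193 + 5,091 + 4,161 + 5,121 + 3,355 + 4,338 + 3,340 + 4,476 + 3,413 + 4,981 = 42,469
65+: 8,762
Old-age dependency ratio = 8,762 / 42,469 × 100 = 20.6

Old-age dependency ratio: 20.6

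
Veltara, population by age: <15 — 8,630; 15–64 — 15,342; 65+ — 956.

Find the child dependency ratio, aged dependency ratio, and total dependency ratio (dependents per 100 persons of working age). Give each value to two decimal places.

Youth dependency ratio = 8,630 / 15,342 × 100 = 56.25
Old-age dependency ratio = 956 / 15,342 × 100 = 6.23
Total dependency ratio = (8,630 + 956) / 15,342 × 100 = 9,586 / 15,342 × 100 = 62.48

Youth dependency ratio: 56.25
Old-age dependency ratio: 6.23
Total dependency ratio: 62.48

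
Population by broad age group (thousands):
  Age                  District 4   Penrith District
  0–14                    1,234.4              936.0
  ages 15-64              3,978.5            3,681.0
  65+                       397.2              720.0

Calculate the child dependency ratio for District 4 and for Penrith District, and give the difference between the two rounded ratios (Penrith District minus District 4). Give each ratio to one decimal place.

District 4: 1,234.4 / 3,978.5 × 100 = 31.0
Penrith District: 936.0 / 3,681.0 × 100 = 25.4

District 4: 31.0
Penrith District: 25.4
Difference: -5.6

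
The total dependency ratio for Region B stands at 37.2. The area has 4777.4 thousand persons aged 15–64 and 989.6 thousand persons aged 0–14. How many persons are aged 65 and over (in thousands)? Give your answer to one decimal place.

Aged 65 and over: 787.6

Total dependency ratio = (youth + elderly) / working-age × 100
37.2 = (989.6 + E) / 4777.4 × 100
⇒ 787.6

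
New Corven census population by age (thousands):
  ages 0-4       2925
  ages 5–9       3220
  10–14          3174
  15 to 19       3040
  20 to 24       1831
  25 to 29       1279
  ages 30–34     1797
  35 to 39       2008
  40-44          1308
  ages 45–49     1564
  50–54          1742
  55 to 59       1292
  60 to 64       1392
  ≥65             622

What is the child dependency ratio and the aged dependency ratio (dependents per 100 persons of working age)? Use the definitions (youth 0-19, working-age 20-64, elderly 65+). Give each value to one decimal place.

0–19: 2925 + 3220 + 3174 + 3040 = 12359
20–64: 1831 + 1279 + 1797 + 2008 + 1308 + 1564 + 1742 + 1292 + 1392 = 14213
65+: 622
Youth dependency ratio = 12359 / 14213 × 100 = 87.0
Old-age dependency ratio = 622 / 14213 × 100 = 4.4

Youth dependency ratio: 87.0
Old-age dependency ratio: 4.4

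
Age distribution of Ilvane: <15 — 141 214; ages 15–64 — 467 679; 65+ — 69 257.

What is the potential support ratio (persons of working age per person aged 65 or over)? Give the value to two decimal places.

Potential support ratio = 467 679 / 69 257 = 6.75

Potential support ratio: 6.75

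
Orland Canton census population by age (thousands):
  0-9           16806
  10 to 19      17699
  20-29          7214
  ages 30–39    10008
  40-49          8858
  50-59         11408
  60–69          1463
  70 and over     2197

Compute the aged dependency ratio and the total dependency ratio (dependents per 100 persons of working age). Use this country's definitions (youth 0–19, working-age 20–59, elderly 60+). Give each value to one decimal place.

Old-age dependency ratio: 9.8
Total dependency ratio: 101.8

0–19: 16806 + 17699 = 34505
20–59: 7214 + 10008 + 8858 + 11408 = 37488
60+: 1463 + 2197 = 3660
Old-age dependency ratio = 3660 / 37488 × 100 = 9.8
Total dependency ratio = (34505 + 3660) / 37488 × 100 = 38165 / 37488 × 100 = 101.8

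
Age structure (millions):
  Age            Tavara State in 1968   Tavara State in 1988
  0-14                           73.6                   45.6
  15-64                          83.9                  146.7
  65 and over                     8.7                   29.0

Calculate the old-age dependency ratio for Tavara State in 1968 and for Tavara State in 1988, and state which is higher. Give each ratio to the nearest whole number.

Tavara State in 1968: 8.7 / 83.9 × 100 = 10
Tavara State in 1988: 29.0 / 146.7 × 100 = 20

Tavara State in 1968: 10
Tavara State in 1988: 20
Higher: Tavara State in 1988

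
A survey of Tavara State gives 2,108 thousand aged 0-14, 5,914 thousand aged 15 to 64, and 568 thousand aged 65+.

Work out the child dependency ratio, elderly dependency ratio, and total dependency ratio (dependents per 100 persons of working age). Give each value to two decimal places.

Youth dependency ratio: 35.64
Old-age dependency ratio: 9.60
Total dependency ratio: 45.25

Youth dependency ratio = 2,108 / 5,914 × 100 = 35.64
Old-age dependency ratio = 568 / 5,914 × 100 = 9.60
Total dependency ratio = (2,108 + 568) / 5,914 × 100 = 2,676 / 5,914 × 100 = 45.25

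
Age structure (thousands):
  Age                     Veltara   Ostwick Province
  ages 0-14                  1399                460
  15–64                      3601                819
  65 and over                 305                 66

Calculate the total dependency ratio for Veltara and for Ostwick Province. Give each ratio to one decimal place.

Veltara: 47.3
Ostwick Province: 64.2

Veltara: (1399 + 305) / 3601 × 100 = 1704 / 3601 × 100 = 47.3
Ostwick Province: (460 + 66) / 819 × 100 = 526 / 819 × 100 = 64.2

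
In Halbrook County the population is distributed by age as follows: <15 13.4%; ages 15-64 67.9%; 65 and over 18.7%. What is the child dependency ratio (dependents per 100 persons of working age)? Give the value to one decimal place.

Youth dependency ratio = 13.4 / 67.9 × 100 = 19.7

Youth dependency ratio: 19.7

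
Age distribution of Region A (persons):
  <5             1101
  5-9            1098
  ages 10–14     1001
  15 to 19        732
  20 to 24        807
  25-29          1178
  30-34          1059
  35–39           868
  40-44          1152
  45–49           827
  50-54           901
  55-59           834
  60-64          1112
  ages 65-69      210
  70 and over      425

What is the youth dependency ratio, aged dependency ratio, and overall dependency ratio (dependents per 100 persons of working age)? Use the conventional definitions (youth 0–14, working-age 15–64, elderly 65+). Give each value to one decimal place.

Youth dependency ratio: 33.8
Old-age dependency ratio: 6.7
Total dependency ratio: 40.5

0–14: 1101 + 1098 + 1001 = 3200
15–64: 732 + 807 + 1178 + 1059 + 868 + 1152 + 827 + 901 + 834 + 1112 = 9470
65+: 210 + 425 = 635
Youth dependency ratio = 3200 / 9470 × 100 = 33.8
Old-age dependency ratio = 635 / 9470 × 100 = 6.7
Total dependency ratio = (3200 + 635) / 9470 × 100 = 3835 / 9470 × 100 = 40.5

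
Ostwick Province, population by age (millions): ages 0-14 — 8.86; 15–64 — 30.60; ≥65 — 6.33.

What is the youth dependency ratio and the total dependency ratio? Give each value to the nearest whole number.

Youth dependency ratio = 8.86 / 30.60 × 100 = 29
Total dependency ratio = (8.86 + 6.33) / 30.60 × 100 = 15.19 / 30.60 × 100 = 50

Youth dependency ratio: 29
Total dependency ratio: 50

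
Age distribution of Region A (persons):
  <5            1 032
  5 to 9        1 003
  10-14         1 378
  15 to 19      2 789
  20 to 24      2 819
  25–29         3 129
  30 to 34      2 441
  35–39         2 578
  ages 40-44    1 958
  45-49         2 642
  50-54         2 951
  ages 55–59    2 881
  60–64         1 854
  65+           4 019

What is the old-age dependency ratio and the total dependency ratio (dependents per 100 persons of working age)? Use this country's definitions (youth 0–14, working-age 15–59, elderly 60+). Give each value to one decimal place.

0–14: 1 032 + 1 003 + 1 378 = 3 413
15–59: 2 789 + 2 819 + 3 129 + 2 441 + 2 578 + 1 958 + 2 642 + 2 951 + 2 881 = 24 188
60+: 1 854 + 4 019 = 5 873
Old-age dependency ratio = 5 873 / 24 188 × 100 = 24.3
Total dependency ratio = (3 413 + 5 873) / 24 188 × 100 = 9 286 / 24 188 × 100 = 38.4

Old-age dependency ratio: 24.3
Total dependency ratio: 38.4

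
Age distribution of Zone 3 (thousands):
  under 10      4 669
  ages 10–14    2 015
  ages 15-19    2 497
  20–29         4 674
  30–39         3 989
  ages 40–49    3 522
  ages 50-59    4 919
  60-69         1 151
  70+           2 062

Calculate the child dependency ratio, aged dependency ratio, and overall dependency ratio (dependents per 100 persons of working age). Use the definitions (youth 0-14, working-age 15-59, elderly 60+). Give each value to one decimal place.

0–14: 4 669 + 2 015 = 6 684
15–59: 2 497 + 4 674 + 3 989 + 3 522 + 4 919 = 19 601
60+: 1 151 + 2 062 = 3 213
Youth dependency ratio = 6 684 / 19 601 × 100 = 34.1
Old-age dependency ratio = 3 213 / 19 601 × 100 = 16.4
Total dependency ratio = (6 684 + 3 213) / 19 601 × 100 = 9 897 / 19 601 × 100 = 50.5

Youth dependency ratio: 34.1
Old-age dependency ratio: 16.4
Total dependency ratio: 50.5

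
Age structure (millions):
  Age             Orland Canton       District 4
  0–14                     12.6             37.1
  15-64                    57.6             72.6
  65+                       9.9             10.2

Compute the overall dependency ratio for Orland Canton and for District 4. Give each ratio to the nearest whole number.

Orland Canton: (12.6 + 9.9) / 57.6 × 100 = 22.5 / 57.6 × 100 = 39
District 4: (37.1 + 10.2) / 72.6 × 100 = 47.3 / 72.6 × 100 = 65

Orland Canton: 39
District 4: 65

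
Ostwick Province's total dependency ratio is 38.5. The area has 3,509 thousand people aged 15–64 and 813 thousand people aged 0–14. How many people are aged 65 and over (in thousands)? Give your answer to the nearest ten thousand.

Total dependency ratio = (youth + elderly) / working-age × 100
38.5 = (813 + E) / 3,509 × 100
⇒ 540

Aged 65 and over: 540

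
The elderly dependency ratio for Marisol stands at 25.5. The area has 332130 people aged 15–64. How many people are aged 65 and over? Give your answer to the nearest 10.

Old-age dependency ratio = elderly / working-age × 100
25.5 = E / 332130 × 100
⇒ 84690

Aged 65 and over: 84690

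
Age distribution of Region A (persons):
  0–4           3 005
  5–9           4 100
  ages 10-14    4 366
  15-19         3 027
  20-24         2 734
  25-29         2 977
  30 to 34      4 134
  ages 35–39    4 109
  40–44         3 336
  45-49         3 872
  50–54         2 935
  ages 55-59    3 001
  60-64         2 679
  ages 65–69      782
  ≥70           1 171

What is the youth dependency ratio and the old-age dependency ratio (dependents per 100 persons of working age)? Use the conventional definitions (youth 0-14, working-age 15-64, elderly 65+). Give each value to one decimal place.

Youth dependency ratio: 35.0
Old-age dependency ratio: 6.0

0–14: 3 005 + 4 100 + 4 366 = 11 471
15–64: 3 027 + 2 734 + 2 977 + 4 134 + 4 109 + 3 336 + 3 872 + 2 935 + 3 001 + 2 679 = 32 804
65+: 782 + 1 171 = 1 953
Youth dependency ratio = 11 471 / 32 804 × 100 = 35.0
Old-age dependency ratio = 1 953 / 32 804 × 100 = 6.0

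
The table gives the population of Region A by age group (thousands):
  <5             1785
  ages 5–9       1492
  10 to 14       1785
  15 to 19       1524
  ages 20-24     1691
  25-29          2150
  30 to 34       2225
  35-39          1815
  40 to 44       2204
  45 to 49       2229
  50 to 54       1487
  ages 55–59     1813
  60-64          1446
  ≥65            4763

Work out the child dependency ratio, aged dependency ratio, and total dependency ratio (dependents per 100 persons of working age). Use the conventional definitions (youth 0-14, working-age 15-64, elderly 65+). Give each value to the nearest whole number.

0–14: 1785 + 1492 + 1785 = 5062
15–64: 1524 + 1691 + 2150 + 2225 + 1815 + 2204 + 2229 + 1487 + 1813 + 1446 = 18584
65+: 4763
Youth dependency ratio = 5062 / 18584 × 100 = 27
Old-age dependency ratio = 4763 / 18584 × 100 = 26
Total dependency ratio = (5062 + 4763) / 18584 × 100 = 9825 / 18584 × 100 = 53

Youth dependency ratio: 27
Old-age dependency ratio: 26
Total dependency ratio: 53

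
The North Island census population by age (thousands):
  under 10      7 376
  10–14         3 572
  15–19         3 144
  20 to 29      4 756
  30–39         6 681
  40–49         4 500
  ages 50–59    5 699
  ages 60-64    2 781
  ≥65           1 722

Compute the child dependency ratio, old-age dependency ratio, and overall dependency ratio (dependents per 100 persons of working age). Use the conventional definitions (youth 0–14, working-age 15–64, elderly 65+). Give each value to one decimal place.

Youth dependency ratio: 39.7
Old-age dependency ratio: 6.2
Total dependency ratio: 46.0

0–14: 7 376 + 3 572 = 10 948
15–64: 3 144 + 4 756 + 6 681 + 4 500 + 5 699 + 2 781 = 27 561
65+: 1 722
Youth dependency ratio = 10 948 / 27 561 × 100 = 39.7
Old-age dependency ratio = 1 722 / 27 561 × 100 = 6.2
Total dependency ratio = (10 948 + 1 722) / 27 561 × 100 = 12 670 / 27 561 × 100 = 46.0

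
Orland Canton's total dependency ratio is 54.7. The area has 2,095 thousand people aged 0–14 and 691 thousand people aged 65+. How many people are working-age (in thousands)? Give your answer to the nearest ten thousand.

Working-age: 5,090

Total dependency ratio = (youth + elderly) / working-age × 100
54.7 = (2,095 + 691) / W × 100
⇒ 5,090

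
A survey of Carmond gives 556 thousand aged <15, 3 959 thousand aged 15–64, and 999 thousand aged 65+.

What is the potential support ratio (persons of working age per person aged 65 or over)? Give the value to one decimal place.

Potential support ratio = 3 959 / 999 = 4.0

Potential support ratio: 4.0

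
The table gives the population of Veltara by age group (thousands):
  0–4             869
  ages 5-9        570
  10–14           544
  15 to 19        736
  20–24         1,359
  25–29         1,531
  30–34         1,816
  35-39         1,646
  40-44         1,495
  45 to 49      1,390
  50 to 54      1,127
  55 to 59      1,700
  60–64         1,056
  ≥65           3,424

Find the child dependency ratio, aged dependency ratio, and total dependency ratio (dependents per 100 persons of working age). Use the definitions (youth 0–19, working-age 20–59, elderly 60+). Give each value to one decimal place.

0–19: 869 + 570 + 544 + 736 = 2,719
20–59: 1,359 + 1,531 + 1,816 + 1,646 + 1,495 + 1,390 + 1,127 + 1,700 = 12,064
60+: 1,056 + 3,424 = 4,480
Youth dependency ratio = 2,719 / 12,064 × 100 = 22.5
Old-age dependency ratio = 4,480 / 12,064 × 100 = 37.1
Total dependency ratio = (2,719 + 4,480) / 12,064 × 100 = 7,199 / 12,064 × 100 = 59.7

Youth dependency ratio: 22.5
Old-age dependency ratio: 37.1
Total dependency ratio: 59.7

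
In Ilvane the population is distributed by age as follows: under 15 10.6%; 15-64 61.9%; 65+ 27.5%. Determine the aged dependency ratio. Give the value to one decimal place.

Old-age dependency ratio: 44.4

Old-age dependency ratio = 27.5 / 61.9 × 100 = 44.4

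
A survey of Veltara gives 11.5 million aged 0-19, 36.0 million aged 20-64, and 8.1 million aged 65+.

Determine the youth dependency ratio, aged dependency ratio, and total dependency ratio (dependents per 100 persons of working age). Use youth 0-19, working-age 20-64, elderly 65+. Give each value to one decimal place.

Youth dependency ratio = 11.5 / 36.0 × 100 = 31.9
Old-age dependency ratio = 8.1 / 36.0 × 100 = 22.5
Total dependency ratio = (11.5 + 8.1) / 36.0 × 100 = 19.6 / 36.0 × 100 = 54.4

Youth dependency ratio: 31.9
Old-age dependency ratio: 22.5
Total dependency ratio: 54.4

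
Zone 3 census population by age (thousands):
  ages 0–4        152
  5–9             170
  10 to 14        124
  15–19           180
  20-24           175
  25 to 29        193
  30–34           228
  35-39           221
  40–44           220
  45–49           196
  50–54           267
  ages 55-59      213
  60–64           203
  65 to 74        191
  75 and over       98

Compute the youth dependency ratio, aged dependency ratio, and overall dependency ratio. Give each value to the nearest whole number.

Youth dependency ratio: 21
Old-age dependency ratio: 14
Total dependency ratio: 35

0–14: 152 + 170 + 124 = 446
15–64: 180 + 175 + 193 + 228 + 221 + 220 + 196 + 267 + 213 + 203 = 2096
65+: 191 + 98 = 289
Youth dependency ratio = 446 / 2096 × 100 = 21
Old-age dependency ratio = 289 / 2096 × 100 = 14
Total dependency ratio = (446 + 289) / 2096 × 100 = 735 / 2096 × 100 = 35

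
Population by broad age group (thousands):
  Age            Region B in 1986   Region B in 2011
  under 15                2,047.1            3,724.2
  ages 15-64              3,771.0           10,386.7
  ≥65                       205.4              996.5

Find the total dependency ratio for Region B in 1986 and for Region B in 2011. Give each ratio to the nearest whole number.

Region B in 1986: 60
Region B in 2011: 45

Region B in 1986: (2,047.1 + 205.4) / 3,771.0 × 100 = 2,252.5 / 3,771.0 × 100 = 60
Region B in 2011: (3,724.2 + 996.5) / 10,386.7 × 100 = 4,720.7 / 10,386.7 × 100 = 45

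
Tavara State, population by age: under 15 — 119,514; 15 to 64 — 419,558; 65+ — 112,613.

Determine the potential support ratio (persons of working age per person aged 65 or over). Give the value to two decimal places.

Potential support ratio = 419,558 / 112,613 = 3.73

Potential support ratio: 3.73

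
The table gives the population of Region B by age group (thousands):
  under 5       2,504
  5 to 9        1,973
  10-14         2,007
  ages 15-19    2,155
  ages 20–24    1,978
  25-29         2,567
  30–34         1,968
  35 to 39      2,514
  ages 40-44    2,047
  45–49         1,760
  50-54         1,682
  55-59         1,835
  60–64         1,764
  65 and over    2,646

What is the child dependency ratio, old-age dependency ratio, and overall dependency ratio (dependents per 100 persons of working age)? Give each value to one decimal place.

Youth dependency ratio: 32.0
Old-age dependency ratio: 13.1
Total dependency ratio: 45.0

0–14: 2,504 + 1,973 + 2,007 = 6,484
15–64: 2,155 + 1,978 + 2,567 + 1,968 + 2,514 + 2,047 + 1,760 + 1,682 + 1,835 + 1,764 = 20,270
65+: 2,646
Youth dependency ratio = 6,484 / 20,270 × 100 = 32.0
Old-age dependency ratio = 2,646 / 20,270 × 100 = 13.1
Total dependency ratio = (6,484 + 2,646) / 20,270 × 100 = 9,130 / 20,270 × 100 = 45.0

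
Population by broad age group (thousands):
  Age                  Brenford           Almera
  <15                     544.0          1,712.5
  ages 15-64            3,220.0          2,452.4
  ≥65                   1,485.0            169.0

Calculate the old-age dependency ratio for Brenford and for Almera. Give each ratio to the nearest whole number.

Brenford: 46
Almera: 7

Brenford: 1,485.0 / 3,220.0 × 100 = 46
Almera: 169.0 / 2,452.4 × 100 = 7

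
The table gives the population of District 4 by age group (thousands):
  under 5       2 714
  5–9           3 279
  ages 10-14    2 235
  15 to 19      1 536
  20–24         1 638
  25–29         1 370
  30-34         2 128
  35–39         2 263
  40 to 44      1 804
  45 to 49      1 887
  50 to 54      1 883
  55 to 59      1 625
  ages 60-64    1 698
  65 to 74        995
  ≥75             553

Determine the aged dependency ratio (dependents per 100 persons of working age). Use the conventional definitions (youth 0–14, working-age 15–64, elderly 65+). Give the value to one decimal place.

0–14: 2 714 + 3 279 + 2 235 = 8 228
15–64: 1 536 + 1 638 + 1 370 + 2 128 + 2 263 + 1 804 + 1 887 + 1 883 + 1 625 + 1 698 = 17 832
65+: 995 + 553 = 1 548
Old-age dependency ratio = 1 548 / 17 832 × 100 = 8.7

Old-age dependency ratio: 8.7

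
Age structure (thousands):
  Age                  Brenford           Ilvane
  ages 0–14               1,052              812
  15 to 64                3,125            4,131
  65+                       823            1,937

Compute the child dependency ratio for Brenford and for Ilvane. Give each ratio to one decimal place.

Brenford: 1,052 / 3,125 × 100 = 33.7
Ilvane: 812 / 4,131 × 100 = 19.7

Brenford: 33.7
Ilvane: 19.7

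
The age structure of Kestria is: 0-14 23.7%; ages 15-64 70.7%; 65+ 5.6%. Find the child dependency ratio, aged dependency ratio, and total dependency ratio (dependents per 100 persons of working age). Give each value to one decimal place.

Youth dependency ratio: 33.5
Old-age dependency ratio: 7.9
Total dependency ratio: 41.4

Youth dependency ratio = 23.7 / 70.7 × 100 = 33.5
Old-age dependency ratio = 5.6 / 70.7 × 100 = 7.9
Total dependency ratio = (23.7 + 5.6) / 70.7 × 100 = 29.3 / 70.7 × 100 = 41.4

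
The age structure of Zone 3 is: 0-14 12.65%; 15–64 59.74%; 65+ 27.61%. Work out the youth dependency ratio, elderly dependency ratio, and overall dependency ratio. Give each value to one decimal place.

Youth dependency ratio: 21.2
Old-age dependency ratio: 46.2
Total dependency ratio: 67.4

Youth dependency ratio = 12.65 / 59.74 × 100 = 21.2
Old-age dependency ratio = 27.61 / 59.74 × 100 = 46.2
Total dependency ratio = (12.65 + 27.61) / 59.74 × 100 = 40.26 / 59.74 × 100 = 67.4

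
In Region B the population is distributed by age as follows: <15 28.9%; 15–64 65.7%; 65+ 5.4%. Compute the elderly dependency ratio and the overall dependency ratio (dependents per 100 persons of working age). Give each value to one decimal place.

Old-age dependency ratio: 8.2
Total dependency ratio: 52.2

Old-age dependency ratio = 5.4 / 65.7 × 100 = 8.2
Total dependency ratio = (28.9 + 5.4) / 65.7 × 100 = 34.3 / 65.7 × 100 = 52.2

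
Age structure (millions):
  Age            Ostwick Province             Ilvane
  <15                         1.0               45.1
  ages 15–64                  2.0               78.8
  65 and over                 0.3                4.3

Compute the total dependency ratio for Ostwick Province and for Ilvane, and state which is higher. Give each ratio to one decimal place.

Ostwick Province: 65.0
Ilvane: 62.7
Higher: Ostwick Province

Ostwick Province: (1.0 + 0.3) / 2.0 × 100 = 1.3 / 2.0 × 100 = 65.0
Ilvane: (45.1 + 4.3) / 78.8 × 100 = 49.4 / 78.8 × 100 = 62.7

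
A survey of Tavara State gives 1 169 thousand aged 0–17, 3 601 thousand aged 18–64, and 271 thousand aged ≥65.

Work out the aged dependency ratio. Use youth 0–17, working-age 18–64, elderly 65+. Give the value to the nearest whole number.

Old-age dependency ratio = 271 / 3 601 × 100 = 8

Old-age dependency ratio: 8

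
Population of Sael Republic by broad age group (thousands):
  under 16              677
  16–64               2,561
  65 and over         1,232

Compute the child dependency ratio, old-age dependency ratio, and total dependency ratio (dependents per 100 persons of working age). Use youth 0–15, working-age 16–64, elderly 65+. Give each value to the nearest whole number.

Youth dependency ratio: 26
Old-age dependency ratio: 48
Total dependency ratio: 75

Youth dependency ratio = 677 / 2,561 × 100 = 26
Old-age dependency ratio = 1,232 / 2,561 × 100 = 48
Total dependency ratio = (677 + 1,232) / 2,561 × 100 = 1,909 / 2,561 × 100 = 75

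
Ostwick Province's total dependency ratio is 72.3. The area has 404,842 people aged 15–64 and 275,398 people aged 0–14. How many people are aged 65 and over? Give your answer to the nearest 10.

Aged 65 and over: 17,300

Total dependency ratio = (youth + elderly) / working-age × 100
72.3 = (275,398 + E) / 404,842 × 100
⇒ 17,300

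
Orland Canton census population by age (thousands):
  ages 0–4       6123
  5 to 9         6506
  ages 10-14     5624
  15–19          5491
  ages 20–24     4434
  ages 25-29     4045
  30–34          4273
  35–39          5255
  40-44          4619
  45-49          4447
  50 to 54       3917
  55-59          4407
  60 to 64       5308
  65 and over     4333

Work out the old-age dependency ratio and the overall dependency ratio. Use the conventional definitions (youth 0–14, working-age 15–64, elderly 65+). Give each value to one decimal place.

Old-age dependency ratio: 9.4
Total dependency ratio: 48.9

0–14: 6123 + 6506 + 5624 = 18253
15–64: 5491 + 4434 + 4045 + 4273 + 5255 + 4619 + 4447 + 3917 + 4407 + 5308 = 46196
65+: 4333
Old-age dependency ratio = 4333 / 46196 × 100 = 9.4
Total dependency ratio = (18253 + 4333) / 46196 × 100 = 22586 / 46196 × 100 = 48.9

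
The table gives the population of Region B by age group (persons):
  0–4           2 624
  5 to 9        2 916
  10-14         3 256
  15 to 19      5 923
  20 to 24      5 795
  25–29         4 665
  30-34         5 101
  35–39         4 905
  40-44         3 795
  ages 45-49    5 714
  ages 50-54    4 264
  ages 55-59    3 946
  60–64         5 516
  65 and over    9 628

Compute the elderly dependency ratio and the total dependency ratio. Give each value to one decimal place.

Old-age dependency ratio: 19.4
Total dependency ratio: 37.1

0–14: 2 624 + 2 916 + 3 256 = 8 796
15–64: 5 923 + 5 795 + 4 665 + 5 101 + 4 905 + 3 795 + 5 714 + 4 264 + 3 946 + 5 516 = 49 624
65+: 9 628
Old-age dependency ratio = 9 628 / 49 624 × 100 = 19.4
Total dependency ratio = (8 796 + 9 628) / 49 624 × 100 = 18 424 / 49 624 × 100 = 37.1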